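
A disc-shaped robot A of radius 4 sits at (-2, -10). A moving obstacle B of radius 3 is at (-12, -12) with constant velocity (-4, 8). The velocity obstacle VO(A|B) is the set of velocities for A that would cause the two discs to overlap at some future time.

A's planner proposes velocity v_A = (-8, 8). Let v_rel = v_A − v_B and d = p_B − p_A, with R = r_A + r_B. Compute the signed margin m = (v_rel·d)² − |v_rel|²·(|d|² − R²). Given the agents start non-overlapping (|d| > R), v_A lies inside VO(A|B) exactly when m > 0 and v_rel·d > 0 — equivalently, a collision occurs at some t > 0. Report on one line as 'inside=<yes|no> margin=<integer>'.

d = (-10, -2),  |d|² = 104;  R = 4+3 = 7,  c = 104−7² = 55
v_rel = (-4, 0),  |v_rel|² = 16;  v_rel·d = (-4)·(-10) + (0)·(-2) = 40
16·t² − 80·t + 55 = 0  ⇒  m = 40² − 16·55 = 720
m = 720 > 0,  v_rel·d = 40 > 0  ⇒  inside

inside=yes margin=720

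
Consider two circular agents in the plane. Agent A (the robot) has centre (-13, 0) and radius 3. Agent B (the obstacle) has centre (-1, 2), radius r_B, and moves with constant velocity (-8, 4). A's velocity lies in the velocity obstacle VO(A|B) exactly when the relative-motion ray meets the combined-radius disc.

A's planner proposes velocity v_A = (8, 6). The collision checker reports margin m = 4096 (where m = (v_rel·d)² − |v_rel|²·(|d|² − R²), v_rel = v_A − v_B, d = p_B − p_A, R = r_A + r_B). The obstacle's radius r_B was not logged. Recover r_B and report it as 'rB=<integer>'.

m = 4096
d = (12, 2);  v_rel = (16, 2),  |v_rel|² = 260
v_rel×d = (16)·(2) − (2)·(12) = 8
since m = R²·260 − 8²:  R² = (64 + 4096) / 260 = 16
R = √16 = 4  ⇒  r_B = 4 − 3 = 1

rB=1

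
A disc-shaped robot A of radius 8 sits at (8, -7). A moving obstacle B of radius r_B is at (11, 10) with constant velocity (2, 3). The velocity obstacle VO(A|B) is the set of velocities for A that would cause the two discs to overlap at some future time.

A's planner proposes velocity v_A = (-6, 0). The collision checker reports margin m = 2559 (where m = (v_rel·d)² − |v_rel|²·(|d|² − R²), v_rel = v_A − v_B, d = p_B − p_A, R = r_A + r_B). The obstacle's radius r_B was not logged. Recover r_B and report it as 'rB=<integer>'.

m = 2559
d = (3, 17);  v_rel = (-8, -3),  |v_rel|² = 73
v_rel×d = (-8)·(17) − (-3)·(3) = -127
since m = R²·73 − (-127)²:  R² = (16129 + 2559) / 73 = 256
R = √256 = 16  ⇒  r_B = 16 − 8 = 8

rB=8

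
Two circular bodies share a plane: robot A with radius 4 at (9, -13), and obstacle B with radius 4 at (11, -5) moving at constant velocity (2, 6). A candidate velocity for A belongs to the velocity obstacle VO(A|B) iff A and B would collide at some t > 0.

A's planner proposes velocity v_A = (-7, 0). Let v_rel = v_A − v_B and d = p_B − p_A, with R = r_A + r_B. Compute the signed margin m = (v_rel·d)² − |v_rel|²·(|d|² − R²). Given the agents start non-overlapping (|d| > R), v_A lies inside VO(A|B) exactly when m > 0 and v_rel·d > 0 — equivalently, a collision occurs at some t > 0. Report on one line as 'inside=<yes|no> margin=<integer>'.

d = (2, 8),  |d|² = 68;  R = 4+4 = 8,  c = 68−8² = 4
v_rel = (-9, -6),  |v_rel|² = 117;  v_rel·d = (-9)·(2) + (-6)·(8) = -66
117·t² + 132·t + 4 = 0  ⇒  m = (-66)² − 117·4 = 3888
m = 3888 > 0,  v_rel·d = -66 < 0  ⇒  outside

inside=no margin=3888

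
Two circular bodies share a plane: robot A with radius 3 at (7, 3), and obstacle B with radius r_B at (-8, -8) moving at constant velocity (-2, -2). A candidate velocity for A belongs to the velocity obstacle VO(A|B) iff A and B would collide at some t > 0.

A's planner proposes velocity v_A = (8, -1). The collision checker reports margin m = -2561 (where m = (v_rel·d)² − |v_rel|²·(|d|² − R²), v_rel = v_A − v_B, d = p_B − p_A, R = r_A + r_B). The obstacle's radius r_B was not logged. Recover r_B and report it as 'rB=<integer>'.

m = -2561
d = (-15, -11);  v_rel = (10, 1),  |v_rel|² = 101
v_rel×d = (10)·(-11) − (1)·(-15) = -95
since m = R²·101 − (-95)²:  R² = (9025 + -2561) / 101 = 64
R = √64 = 8  ⇒  r_B = 8 − 3 = 5

rB=5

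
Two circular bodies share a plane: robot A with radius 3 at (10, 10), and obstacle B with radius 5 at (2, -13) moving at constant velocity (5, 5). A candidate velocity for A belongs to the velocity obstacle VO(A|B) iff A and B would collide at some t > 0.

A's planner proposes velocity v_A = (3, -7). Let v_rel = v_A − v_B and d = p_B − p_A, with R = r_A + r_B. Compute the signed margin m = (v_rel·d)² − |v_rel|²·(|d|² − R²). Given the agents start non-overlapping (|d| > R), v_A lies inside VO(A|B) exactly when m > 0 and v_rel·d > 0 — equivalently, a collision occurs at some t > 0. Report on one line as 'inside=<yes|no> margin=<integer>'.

d = (-8, -23),  |d|² = 593;  R = 3+5 = 8,  c = 593−8² = 529
v_rel = (-2, -12),  |v_rel|² = 148;  v_rel·d = (-2)·(-8) + (-12)·(-23) = 292
148·t² − 584·t + 529 = 0  ⇒  m = 292² − 148·529 = 6972
m = 6972 > 0,  v_rel·d = 292 > 0  ⇒  inside

inside=yes margin=6972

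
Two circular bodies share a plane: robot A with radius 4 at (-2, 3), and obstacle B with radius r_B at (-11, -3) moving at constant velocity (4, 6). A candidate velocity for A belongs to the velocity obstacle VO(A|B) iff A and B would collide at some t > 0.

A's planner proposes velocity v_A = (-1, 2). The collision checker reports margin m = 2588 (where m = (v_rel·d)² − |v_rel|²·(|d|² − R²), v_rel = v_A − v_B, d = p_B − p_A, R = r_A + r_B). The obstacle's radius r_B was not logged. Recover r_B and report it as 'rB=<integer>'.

m = 2588
d = (-9, -6);  v_rel = (-5, -4),  |v_rel|² = 41
v_rel×d = (-5)·(-6) − (-4)·(-9) = -6
since m = R²·41 − (-6)²:  R² = (36 + 2588) / 41 = 64
R = √64 = 8  ⇒  r_B = 8 − 4 = 4

rB=4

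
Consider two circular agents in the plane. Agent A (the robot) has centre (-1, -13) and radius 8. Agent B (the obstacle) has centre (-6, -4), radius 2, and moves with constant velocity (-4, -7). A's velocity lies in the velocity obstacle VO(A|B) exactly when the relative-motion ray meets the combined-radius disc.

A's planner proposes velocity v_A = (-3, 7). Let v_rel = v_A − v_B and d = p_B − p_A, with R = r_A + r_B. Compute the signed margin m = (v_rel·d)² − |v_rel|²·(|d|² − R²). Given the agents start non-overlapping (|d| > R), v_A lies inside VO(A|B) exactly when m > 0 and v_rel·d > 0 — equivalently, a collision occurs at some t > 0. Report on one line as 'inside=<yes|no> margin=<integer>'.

d = (-5, 9),  |d|² = 106;  R = 8+2 = 10,  c = 106−10² = 6
v_rel = (1, 14),  |v_rel|² = 197;  v_rel·d = (1)·(-5) + (14)·(9) = 121
197·t² − 242·t + 6 = 0  ⇒  m = 121² − 197·6 = 13459
m = 13459 > 0,  v_rel·d = 121 > 0  ⇒  inside

inside=yes margin=13459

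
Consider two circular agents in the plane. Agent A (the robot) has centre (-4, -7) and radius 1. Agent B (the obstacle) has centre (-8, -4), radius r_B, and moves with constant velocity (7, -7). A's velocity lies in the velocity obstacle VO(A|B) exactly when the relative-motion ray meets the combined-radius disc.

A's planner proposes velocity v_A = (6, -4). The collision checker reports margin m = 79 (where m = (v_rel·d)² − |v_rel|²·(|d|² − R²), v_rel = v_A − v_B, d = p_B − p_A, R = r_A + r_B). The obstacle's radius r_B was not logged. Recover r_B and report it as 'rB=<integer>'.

m = 79
d = (-4, 3);  v_rel = (-1, 3),  |v_rel|² = 10
v_rel×d = (-1)·(3) − (3)·(-4) = 9
since m = R²·10 − 9²:  R² = (81 + 79) / 10 = 16
R = √16 = 4  ⇒  r_B = 4 − 1 = 3

rB=3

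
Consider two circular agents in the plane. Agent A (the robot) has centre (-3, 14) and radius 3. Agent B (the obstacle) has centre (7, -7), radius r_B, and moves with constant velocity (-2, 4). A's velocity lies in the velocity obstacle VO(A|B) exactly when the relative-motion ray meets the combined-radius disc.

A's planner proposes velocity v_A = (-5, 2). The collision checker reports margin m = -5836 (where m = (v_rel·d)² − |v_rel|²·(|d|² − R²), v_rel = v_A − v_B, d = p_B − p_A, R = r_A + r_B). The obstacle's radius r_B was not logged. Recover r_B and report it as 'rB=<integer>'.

m = -5836
d = (10, -21);  v_rel = (-3, -2),  |v_rel|² = 13
v_rel×d = (-3)·(-21) − (-2)·(10) = 83
since m = R²·13 − 83²:  R² = (6889 + -5836) / 13 = 81
R = √81 = 9  ⇒  r_B = 9 − 3 = 6

rB=6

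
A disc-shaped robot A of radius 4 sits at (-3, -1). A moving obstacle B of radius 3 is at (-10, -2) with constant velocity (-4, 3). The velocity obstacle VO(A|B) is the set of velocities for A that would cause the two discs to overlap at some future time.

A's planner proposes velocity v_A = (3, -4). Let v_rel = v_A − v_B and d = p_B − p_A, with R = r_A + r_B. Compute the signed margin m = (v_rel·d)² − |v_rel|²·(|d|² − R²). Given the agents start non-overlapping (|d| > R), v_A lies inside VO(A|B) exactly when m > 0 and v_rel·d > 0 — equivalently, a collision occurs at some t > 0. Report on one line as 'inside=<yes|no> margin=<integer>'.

d = (-7, -1),  |d|² = 50;  R = 4+3 = 7,  c = 50−7² = 1
v_rel = (7, -7),  |v_rel|² = 98;  v_rel·d = (7)·(-7) + (-7)·(-1) = -42
98·t² + 84·t + 1 = 0  ⇒  m = (-42)² − 98·1 = 1666
m = 1666 > 0,  v_rel·d = -42 < 0  ⇒  outside

inside=no margin=1666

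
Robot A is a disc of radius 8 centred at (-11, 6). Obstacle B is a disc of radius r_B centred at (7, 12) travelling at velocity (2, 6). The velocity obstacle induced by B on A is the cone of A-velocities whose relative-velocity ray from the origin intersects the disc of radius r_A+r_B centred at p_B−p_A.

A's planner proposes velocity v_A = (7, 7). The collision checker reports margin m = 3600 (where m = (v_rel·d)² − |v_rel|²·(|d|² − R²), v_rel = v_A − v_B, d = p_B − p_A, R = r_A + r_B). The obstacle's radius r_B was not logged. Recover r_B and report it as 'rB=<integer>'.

m = 3600
d = (18, 6);  v_rel = (5, 1),  |v_rel|² = 26
v_rel×d = (5)·(6) − (1)·(18) = 12
since m = R²·26 − 12²:  R² = (144 + 3600) / 26 = 144
R = √144 = 12  ⇒  r_B = 12 − 8 = 4

rB=4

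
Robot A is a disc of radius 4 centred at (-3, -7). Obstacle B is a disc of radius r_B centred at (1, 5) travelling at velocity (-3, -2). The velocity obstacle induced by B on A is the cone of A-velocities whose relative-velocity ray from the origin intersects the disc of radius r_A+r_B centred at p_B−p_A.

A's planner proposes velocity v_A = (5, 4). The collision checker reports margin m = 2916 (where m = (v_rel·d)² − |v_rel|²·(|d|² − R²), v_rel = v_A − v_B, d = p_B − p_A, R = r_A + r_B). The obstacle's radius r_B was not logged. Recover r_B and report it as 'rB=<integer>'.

m = 2916
d = (4, 12);  v_rel = (8, 6),  |v_rel|² = 100
v_rel×d = (8)·(12) − (6)·(4) = 72
since m = R²·100 − 72²:  R² = (5184 + 2916) / 100 = 81
R = √81 = 9  ⇒  r_B = 9 − 4 = 5

rB=5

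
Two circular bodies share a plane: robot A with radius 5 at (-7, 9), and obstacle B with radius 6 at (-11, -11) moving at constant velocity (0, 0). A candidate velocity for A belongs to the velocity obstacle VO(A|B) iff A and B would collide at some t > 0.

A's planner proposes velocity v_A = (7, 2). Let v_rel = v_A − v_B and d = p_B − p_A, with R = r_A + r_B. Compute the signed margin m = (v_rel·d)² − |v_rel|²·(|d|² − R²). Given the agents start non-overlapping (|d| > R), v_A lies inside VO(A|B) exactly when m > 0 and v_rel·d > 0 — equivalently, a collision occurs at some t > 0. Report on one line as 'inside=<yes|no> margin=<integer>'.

d = (-4, -20),  |d|² = 416;  R = 5+6 = 11,  c = 416−11² = 295
v_rel = (7, 2),  |v_rel|² = 53;  v_rel·d = (7)·(-4) + (2)·(-20) = -68
53·t² + 136·t + 295 = 0  ⇒  m = (-68)² − 53·295 = -11011
m = -11011 < 0,  v_rel·d = -68 < 0  ⇒  outside

inside=no margin=-11011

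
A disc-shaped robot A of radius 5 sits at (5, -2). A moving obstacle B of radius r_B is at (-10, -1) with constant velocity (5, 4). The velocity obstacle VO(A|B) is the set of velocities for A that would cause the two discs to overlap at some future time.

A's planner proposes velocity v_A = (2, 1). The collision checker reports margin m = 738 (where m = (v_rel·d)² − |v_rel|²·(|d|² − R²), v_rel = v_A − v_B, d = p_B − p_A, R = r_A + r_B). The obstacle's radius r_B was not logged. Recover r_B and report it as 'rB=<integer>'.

m = 738
d = (-15, 1);  v_rel = (-3, -3),  |v_rel|² = 18
v_rel×d = (-3)·(1) − (-3)·(-15) = -48
since m = R²·18 − (-48)²:  R² = (2304 + 738) / 18 = 169
R = √169 = 13  ⇒  r_B = 13 − 5 = 8

rB=8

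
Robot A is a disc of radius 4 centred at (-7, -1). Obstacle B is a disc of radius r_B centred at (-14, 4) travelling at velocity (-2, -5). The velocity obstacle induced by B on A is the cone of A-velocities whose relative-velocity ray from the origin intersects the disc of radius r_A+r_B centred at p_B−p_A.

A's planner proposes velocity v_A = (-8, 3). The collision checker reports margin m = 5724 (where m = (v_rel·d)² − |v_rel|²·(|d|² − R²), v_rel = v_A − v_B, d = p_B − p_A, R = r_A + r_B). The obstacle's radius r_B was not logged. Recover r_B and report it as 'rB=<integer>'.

m = 5724
d = (-7, 5);  v_rel = (-6, 8),  |v_rel|² = 100
v_rel×d = (-6)·(5) − (8)·(-7) = 26
since m = R²·100 − 26²:  R² = (676 + 5724) / 100 = 64
R = √64 = 8  ⇒  r_B = 8 − 4 = 4

rB=4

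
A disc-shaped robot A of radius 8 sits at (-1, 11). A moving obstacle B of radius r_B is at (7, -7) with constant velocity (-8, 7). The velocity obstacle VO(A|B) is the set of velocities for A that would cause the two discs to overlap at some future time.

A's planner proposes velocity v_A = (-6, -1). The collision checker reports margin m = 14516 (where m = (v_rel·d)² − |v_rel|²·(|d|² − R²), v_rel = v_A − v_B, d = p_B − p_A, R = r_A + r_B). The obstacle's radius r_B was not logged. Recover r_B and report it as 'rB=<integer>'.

m = 14516
d = (8, -18);  v_rel = (2, -8),  |v_rel|² = 68
v_rel×d = (2)·(-18) − (-8)·(8) = 28
since m = R²·68 − 28²:  R² = (784 + 14516) / 68 = 225
R = √225 = 15  ⇒  r_B = 15 − 8 = 7

rB=7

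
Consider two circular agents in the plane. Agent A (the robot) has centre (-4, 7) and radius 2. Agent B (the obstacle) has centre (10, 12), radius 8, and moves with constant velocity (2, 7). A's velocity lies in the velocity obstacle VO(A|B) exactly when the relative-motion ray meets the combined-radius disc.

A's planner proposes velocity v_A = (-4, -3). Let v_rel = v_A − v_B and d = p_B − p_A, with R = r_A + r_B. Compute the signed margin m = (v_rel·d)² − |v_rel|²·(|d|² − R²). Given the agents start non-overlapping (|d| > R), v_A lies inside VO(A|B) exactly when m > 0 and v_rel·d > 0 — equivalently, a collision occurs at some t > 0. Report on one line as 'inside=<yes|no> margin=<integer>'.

d = (14, 5),  |d|² = 221;  R = 2+8 = 10,  c = 221−10² = 121
v_rel = (-6, -10),  |v_rel|² = 136;  v_rel·d = (-6)·(14) + (-10)·(5) = -134
136·t² + 268·t + 121 = 0  ⇒  m = (-134)² − 136·121 = 1500
m = 1500 > 0,  v_rel·d = -134 < 0  ⇒  outside

inside=no margin=1500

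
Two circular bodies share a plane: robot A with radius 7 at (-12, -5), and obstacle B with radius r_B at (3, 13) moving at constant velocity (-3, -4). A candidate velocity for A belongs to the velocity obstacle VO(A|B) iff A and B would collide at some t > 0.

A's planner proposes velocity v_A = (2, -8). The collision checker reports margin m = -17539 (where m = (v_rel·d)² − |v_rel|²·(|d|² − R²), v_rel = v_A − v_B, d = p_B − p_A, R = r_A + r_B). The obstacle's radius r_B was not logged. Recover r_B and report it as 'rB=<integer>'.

m = -17539
d = (15, 18);  v_rel = (5, -4),  |v_rel|² = 41
v_rel×d = (5)·(18) − (-4)·(15) = 150
since m = R²·41 − 150²:  R² = (22500 + -17539) / 41 = 121
R = √121 = 11  ⇒  r_B = 11 − 7 = 4

rB=4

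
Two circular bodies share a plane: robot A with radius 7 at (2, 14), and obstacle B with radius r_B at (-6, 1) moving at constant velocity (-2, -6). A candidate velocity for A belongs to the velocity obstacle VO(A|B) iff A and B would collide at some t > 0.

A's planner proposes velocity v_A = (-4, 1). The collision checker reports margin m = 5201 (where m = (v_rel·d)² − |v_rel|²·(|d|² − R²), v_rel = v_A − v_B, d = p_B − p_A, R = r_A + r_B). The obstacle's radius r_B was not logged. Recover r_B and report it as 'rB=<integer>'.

m = 5201
d = (-8, -13);  v_rel = (-2, 7),  |v_rel|² = 53
v_rel×d = (-2)·(-13) − (7)·(-8) = 82
since m = R²·53 − 82²:  R² = (6724 + 5201) / 53 = 225
R = √225 = 15  ⇒  r_B = 15 − 7 = 8

rB=8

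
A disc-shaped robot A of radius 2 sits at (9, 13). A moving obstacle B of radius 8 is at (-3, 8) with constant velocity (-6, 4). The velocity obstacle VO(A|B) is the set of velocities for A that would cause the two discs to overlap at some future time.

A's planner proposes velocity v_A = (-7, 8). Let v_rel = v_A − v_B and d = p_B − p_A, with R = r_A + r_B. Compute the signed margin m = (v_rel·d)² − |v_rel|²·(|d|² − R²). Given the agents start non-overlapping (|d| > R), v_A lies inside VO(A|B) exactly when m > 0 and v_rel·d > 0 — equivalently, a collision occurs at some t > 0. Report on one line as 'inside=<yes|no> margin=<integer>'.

d = (-12, -5),  |d|² = 169;  R = 2+8 = 10,  c = 169−10² = 69
v_rel = (-1, 4),  |v_rel|² = 17;  v_rel·d = (-1)·(-12) + (4)·(-5) = -8
17·t² + 16·t + 69 = 0  ⇒  m = (-8)² − 17·69 = -1109
m = -1109 < 0,  v_rel·d = -8 < 0  ⇒  outside

inside=no margin=-1109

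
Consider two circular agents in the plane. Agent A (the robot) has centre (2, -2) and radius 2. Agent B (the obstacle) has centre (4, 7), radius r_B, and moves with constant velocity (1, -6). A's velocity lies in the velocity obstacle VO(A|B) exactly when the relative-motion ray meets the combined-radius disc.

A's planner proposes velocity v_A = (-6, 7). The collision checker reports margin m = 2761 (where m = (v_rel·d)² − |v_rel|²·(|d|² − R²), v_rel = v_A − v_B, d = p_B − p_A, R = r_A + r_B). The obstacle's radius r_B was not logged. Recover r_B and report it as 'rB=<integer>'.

m = 2761
d = (2, 9);  v_rel = (-7, 13),  |v_rel|² = 218
v_rel×d = (-7)·(9) − (13)·(2) = -89
since m = R²·218 − (-89)²:  R² = (7921 + 2761) / 218 = 49
R = √49 = 7  ⇒  r_B = 7 − 2 = 5

rB=5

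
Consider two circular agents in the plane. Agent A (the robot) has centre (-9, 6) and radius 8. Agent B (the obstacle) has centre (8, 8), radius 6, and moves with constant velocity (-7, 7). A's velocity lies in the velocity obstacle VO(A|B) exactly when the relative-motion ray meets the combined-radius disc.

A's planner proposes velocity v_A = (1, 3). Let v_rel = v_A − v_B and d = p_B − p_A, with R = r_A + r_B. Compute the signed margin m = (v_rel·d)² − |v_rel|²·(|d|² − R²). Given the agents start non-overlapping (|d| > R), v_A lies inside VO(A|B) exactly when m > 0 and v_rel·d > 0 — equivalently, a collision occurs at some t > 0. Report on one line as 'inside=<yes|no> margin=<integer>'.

d = (17, 2),  |d|² = 293;  R = 8+6 = 14,  c = 293−14² = 97
v_rel = (8, -4),  |v_rel|² = 80;  v_rel·d = (8)·(17) + (-4)·(2) = 128
80·t² − 256·t + 97 = 0  ⇒  m = 128² − 80·97 = 8624
m = 8624 > 0,  v_rel·d = 128 > 0  ⇒  inside

inside=yes margin=8624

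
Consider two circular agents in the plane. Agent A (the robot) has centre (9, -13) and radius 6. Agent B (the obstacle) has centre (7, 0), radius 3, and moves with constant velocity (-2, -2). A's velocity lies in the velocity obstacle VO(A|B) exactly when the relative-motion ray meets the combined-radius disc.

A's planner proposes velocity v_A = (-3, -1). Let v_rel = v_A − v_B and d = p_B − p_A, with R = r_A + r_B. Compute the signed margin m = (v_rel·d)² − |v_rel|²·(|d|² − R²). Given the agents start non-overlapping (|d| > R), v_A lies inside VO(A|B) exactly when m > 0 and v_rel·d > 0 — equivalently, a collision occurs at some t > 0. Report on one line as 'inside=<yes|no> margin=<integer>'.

d = (-2, 13),  |d|² = 173;  R = 6+3 = 9,  c = 173−9² = 92
v_rel = (-1, 1),  |v_rel|² = 2;  v_rel·d = (-1)·(-2) + (1)·(13) = 15
2·t² − 30·t + 92 = 0  ⇒  m = 15² − 2·92 = 41
m = 41 > 0,  v_rel·d = 15 > 0  ⇒  inside

inside=yes margin=41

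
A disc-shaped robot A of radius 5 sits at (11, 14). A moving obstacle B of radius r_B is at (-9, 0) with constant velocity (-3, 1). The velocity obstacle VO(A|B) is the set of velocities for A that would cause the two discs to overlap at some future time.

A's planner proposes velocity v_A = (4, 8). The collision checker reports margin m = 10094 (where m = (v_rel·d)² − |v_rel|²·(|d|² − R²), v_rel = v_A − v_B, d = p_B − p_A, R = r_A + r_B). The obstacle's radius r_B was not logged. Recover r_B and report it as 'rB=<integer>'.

m = 10094
d = (-20, -14);  v_rel = (7, 7),  |v_rel|² = 98
v_rel×d = (7)·(-14) − (7)·(-20) = 42
since m = R²·98 − 42²:  R² = (1764 + 10094) / 98 = 121
R = √121 = 11  ⇒  r_B = 11 − 5 = 6

rB=6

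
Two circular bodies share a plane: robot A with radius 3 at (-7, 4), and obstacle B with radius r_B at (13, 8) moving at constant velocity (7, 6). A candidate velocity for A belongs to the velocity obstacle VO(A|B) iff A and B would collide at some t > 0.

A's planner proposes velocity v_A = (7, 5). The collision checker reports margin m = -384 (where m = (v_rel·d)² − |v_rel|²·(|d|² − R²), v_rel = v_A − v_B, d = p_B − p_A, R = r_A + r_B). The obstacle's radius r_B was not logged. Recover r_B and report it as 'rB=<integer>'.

m = -384
d = (20, 4);  v_rel = (0, -1),  |v_rel|² = 1
v_rel×d = (0)·(4) − (-1)·(20) = 20
since m = R²·1 − 20²:  R² = (400 + -384) / 1 = 16
R = √16 = 4  ⇒  r_B = 4 − 3 = 1

rB=1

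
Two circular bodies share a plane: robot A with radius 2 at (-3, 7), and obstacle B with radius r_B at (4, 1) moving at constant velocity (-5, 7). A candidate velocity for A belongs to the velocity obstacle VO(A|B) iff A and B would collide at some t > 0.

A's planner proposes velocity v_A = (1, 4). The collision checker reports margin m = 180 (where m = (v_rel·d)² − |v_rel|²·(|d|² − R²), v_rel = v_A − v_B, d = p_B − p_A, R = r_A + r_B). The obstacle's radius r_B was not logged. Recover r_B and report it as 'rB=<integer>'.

m = 180
d = (7, -6);  v_rel = (6, -3),  |v_rel|² = 45
v_rel×d = (6)·(-6) − (-3)·(7) = -15
since m = R²·45 − (-15)²:  R² = (225 + 180) / 45 = 9
R = √9 = 3  ⇒  r_B = 3 − 2 = 1

rB=1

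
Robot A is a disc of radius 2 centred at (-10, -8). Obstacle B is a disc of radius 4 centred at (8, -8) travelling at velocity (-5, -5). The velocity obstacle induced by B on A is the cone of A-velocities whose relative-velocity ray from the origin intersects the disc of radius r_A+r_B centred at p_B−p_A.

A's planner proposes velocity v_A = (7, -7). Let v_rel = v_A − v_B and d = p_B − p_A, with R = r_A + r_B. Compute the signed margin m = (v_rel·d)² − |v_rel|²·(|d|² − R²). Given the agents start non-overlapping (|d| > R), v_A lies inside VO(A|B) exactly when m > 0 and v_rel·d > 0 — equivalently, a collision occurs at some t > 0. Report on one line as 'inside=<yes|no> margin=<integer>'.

d = (18, 0),  |d|² = 324;  R = 2+4 = 6,  c = 324−6² = 288
v_rel = (12, -2),  |v_rel|² = 148;  v_rel·d = (12)·(18) + (-2)·(0) = 216
148·t² − 432·t + 288 = 0  ⇒  m = 216² − 148·288 = 4032
m = 4032 > 0,  v_rel·d = 216 > 0  ⇒  inside

inside=yes margin=4032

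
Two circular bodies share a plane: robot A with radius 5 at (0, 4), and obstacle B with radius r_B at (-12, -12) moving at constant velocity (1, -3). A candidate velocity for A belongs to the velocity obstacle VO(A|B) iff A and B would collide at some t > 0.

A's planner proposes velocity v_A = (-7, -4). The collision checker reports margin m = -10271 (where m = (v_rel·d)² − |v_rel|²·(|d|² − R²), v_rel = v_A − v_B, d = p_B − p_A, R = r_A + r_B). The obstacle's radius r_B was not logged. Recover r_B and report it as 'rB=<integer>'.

m = -10271
d = (-12, -16);  v_rel = (-8, -1),  |v_rel|² = 65
v_rel×d = (-8)·(-16) − (-1)·(-12) = 116
since m = R²·65 − 116²:  R² = (13456 + -10271) / 65 = 49
R = √49 = 7  ⇒  r_B = 7 − 5 = 2

rB=2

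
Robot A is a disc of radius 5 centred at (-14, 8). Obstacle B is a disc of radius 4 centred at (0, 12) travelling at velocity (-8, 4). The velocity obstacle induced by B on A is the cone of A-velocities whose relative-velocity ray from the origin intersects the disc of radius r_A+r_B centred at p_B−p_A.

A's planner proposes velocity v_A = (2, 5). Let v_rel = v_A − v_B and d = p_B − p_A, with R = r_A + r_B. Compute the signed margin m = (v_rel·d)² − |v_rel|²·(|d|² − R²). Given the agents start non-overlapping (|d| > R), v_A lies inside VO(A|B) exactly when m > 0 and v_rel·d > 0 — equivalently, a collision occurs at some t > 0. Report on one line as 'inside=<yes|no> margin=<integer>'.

d = (14, 4),  |d|² = 212;  R = 5+4 = 9,  c = 212−9² = 131
v_rel = (10, 1),  |v_rel|² = 101;  v_rel·d = (10)·(14) + (1)·(4) = 144
101·t² − 288·t + 131 = 0  ⇒  m = 144² − 101·131 = 7505
m = 7505 > 0,  v_rel·d = 144 > 0  ⇒  inside

inside=yes margin=7505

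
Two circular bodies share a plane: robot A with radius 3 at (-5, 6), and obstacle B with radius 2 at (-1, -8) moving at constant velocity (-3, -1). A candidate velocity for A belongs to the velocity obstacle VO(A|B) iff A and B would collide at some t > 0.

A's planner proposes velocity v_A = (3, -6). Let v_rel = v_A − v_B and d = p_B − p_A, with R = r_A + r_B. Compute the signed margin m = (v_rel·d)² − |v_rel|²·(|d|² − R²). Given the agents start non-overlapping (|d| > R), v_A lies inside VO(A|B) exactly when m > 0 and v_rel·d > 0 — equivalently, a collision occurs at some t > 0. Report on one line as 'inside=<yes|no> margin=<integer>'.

d = (4, -14),  |d|² = 212;  R = 3+2 = 5,  c = 212−5² = 187
v_rel = (6, -5),  |v_rel|² = 61;  v_rel·d = (6)·(4) + (-5)·(-14) = 94
61·t² − 188·t + 187 = 0  ⇒  m = 94² − 61·187 = -2571
m = -2571 < 0,  v_rel·d = 94 > 0  ⇒  outside

inside=no margin=-2571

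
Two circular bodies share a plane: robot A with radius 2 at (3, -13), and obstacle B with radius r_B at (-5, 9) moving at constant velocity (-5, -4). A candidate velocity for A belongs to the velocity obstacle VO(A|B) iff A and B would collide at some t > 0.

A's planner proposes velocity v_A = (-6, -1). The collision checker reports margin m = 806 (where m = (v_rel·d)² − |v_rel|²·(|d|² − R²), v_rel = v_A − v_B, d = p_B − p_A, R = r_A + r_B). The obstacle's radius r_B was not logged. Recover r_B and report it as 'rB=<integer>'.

m = 806
d = (-8, 22);  v_rel = (-1, 3),  |v_rel|² = 10
v_rel×d = (-1)·(22) − (3)·(-8) = 2
since m = R²·10 − 2²:  R² = (4 + 806) / 10 = 81
R = √81 = 9  ⇒  r_B = 9 − 2 = 7

rB=7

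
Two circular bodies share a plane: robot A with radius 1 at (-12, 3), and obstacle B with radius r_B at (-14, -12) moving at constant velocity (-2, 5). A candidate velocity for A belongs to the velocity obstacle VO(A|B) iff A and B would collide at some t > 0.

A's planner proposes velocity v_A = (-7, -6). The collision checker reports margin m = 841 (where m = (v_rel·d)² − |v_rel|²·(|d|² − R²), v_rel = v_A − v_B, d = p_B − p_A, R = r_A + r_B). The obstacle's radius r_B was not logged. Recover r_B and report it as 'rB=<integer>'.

m = 841
d = (-2, -15);  v_rel = (-5, -11),  |v_rel|² = 146
v_rel×d = (-5)·(-15) − (-11)·(-2) = 53
since m = R²·146 − 53²:  R² = (2809 + 841) / 146 = 25
R = √25 = 5  ⇒  r_B = 5 − 1 = 4

rB=4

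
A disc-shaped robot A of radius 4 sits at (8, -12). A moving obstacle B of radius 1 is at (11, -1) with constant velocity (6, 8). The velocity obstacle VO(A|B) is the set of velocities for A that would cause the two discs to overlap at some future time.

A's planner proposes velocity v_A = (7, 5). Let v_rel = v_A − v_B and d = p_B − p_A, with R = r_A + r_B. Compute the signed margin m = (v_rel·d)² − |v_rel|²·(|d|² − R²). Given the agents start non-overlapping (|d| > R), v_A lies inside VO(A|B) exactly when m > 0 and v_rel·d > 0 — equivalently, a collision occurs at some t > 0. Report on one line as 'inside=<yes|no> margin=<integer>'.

d = (3, 11),  |d|² = 130;  R = 4+1 = 5,  c = 130−5² = 105
v_rel = (1, -3),  |v_rel|² = 10;  v_rel·d = (1)·(3) + (-3)·(11) = -30
10·t² + 60·t + 105 = 0  ⇒  m = (-30)² − 10·105 = -150
m = -150 < 0,  v_rel·d = -30 < 0  ⇒  outside

inside=no margin=-150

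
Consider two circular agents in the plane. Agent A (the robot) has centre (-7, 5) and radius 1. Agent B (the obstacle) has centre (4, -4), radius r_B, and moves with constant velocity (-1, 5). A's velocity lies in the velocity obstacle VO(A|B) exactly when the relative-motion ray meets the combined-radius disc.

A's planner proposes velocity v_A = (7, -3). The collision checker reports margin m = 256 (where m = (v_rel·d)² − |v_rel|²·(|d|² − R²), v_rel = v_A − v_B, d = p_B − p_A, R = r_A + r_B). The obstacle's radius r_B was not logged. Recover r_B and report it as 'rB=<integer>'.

m = 256
d = (11, -9);  v_rel = (8, -8),  |v_rel|² = 128
v_rel×d = (8)·(-9) − (-8)·(11) = 16
since m = R²·128 − 16²:  R² = (256 + 256) / 128 = 4
R = √4 = 2  ⇒  r_B = 2 − 1 = 1

rB=1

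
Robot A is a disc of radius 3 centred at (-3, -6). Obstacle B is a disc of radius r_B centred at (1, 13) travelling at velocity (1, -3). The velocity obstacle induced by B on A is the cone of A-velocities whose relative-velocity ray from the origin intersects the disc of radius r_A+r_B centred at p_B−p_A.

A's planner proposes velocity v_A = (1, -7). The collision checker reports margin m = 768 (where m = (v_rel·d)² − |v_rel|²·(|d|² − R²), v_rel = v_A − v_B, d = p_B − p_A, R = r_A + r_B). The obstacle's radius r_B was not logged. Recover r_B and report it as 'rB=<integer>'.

m = 768
d = (4, 19);  v_rel = (0, -4),  |v_rel|² = 16
v_rel×d = (0)·(19) − (-4)·(4) = 16
since m = R²·16 − 16²:  R² = (256 + 768) / 16 = 64
R = √64 = 8  ⇒  r_B = 8 − 3 = 5

rB=5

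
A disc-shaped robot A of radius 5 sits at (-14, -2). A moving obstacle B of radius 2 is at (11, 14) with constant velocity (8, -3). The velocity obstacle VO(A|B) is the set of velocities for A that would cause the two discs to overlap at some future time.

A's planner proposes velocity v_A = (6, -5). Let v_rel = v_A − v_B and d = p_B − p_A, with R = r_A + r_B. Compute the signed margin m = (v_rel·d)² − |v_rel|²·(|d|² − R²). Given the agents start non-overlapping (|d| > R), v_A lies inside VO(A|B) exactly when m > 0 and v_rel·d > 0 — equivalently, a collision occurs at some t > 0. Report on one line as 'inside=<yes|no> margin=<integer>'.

d = (25, 16),  |d|² = 881;  R = 5+2 = 7,  c = 881−7² = 832
v_rel = (-2, -2),  |v_rel|² = 8;  v_rel·d = (-2)·(25) + (-2)·(16) = -82
8·t² + 164·t + 832 = 0  ⇒  m = (-82)² − 8·832 = 68
m = 68 > 0,  v_rel·d = -82 < 0  ⇒  outside

inside=no margin=68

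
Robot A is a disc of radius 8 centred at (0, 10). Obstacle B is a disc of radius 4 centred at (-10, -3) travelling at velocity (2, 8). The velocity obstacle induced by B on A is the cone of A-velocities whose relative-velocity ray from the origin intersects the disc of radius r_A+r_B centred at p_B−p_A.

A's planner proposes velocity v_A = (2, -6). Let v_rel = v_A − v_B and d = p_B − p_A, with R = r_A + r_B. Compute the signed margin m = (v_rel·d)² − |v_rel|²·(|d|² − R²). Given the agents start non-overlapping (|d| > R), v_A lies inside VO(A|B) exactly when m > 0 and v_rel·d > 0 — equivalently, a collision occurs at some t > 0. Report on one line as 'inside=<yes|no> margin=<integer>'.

d = (-10, -13),  |d|² = 269;  R = 8+4 = 12,  c = 269−12² = 125
v_rel = (0, -14),  |v_rel|² = 196;  v_rel·d = (0)·(-10) + (-14)·(-13) = 182
196·t² − 364·t + 125 = 0  ⇒  m = 182² − 196·125 = 8624
m = 8624 > 0,  v_rel·d = 182 > 0  ⇒  inside

inside=yes margin=8624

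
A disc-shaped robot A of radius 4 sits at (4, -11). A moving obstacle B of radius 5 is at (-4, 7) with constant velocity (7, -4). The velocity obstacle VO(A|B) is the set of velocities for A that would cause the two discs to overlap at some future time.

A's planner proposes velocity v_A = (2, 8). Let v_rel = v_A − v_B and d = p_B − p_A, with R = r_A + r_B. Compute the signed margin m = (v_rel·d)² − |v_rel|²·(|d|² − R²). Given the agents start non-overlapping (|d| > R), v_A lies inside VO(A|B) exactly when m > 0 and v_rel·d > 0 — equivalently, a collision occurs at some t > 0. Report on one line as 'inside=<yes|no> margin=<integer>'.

d = (-8, 18),  |d|² = 388;  R = 4+5 = 9,  c = 388−9² = 307
v_rel = (-5, 12),  |v_rel|² = 169;  v_rel·d = (-5)·(-8) + (12)·(18) = 256
169·t² − 512·t + 307 = 0  ⇒  m = 256² − 169·307 = 13653
m = 13653 > 0,  v_rel·d = 256 > 0  ⇒  inside

inside=yes margin=13653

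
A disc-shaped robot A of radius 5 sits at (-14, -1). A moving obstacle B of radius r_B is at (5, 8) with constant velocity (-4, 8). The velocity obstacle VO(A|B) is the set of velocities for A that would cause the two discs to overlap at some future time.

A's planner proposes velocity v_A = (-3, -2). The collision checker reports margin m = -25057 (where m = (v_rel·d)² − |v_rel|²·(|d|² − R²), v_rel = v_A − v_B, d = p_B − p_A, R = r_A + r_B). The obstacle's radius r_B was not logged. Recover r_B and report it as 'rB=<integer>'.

m = -25057
d = (19, 9);  v_rel = (1, -10),  |v_rel|² = 101
v_rel×d = (1)·(9) − (-10)·(19) = 199
since m = R²·101 − 199²:  R² = (39601 + -25057) / 101 = 144
R = √144 = 12  ⇒  r_B = 12 − 5 = 7

rB=7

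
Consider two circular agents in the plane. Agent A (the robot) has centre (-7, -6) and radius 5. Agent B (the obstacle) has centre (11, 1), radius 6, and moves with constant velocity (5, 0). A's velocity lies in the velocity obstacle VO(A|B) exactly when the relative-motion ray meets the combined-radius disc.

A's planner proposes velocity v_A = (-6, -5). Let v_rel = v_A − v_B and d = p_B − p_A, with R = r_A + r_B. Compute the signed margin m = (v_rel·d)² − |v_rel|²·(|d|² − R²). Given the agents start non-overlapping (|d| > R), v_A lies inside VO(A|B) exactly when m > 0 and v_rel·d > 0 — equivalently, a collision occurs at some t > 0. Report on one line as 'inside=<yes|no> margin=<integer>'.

d = (18, 7),  |d|² = 373;  R = 5+6 = 11,  c = 373−11² = 252
v_rel = (-11, -5),  |v_rel|² = 146;  v_rel·d = (-11)·(18) + (-5)·(7) = -233
146·t² + 466·t + 252 = 0  ⇒  m = (-233)² − 146·252 = 17497
m = 17497 > 0,  v_rel·d = -233 < 0  ⇒  outside

inside=no margin=17497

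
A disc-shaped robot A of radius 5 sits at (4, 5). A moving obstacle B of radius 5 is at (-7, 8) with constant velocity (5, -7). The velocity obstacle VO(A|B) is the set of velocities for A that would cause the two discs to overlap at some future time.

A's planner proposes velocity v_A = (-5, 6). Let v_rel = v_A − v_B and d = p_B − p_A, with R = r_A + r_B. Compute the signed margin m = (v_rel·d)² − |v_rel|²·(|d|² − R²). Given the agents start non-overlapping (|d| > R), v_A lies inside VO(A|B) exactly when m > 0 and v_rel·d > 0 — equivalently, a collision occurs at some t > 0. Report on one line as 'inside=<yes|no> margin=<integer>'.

d = (-11, 3),  |d|² = 130;  R = 5+5 = 10,  c = 130−10² = 30
v_rel = (-10, 13),  |v_rel|² = 269;  v_rel·d = (-10)·(-11) + (13)·(3) = 149
269·t² − 298·t + 30 = 0  ⇒  m = 149² − 269·30 = 14131
m = 14131 > 0,  v_rel·d = 149 > 0  ⇒  inside

inside=yes margin=14131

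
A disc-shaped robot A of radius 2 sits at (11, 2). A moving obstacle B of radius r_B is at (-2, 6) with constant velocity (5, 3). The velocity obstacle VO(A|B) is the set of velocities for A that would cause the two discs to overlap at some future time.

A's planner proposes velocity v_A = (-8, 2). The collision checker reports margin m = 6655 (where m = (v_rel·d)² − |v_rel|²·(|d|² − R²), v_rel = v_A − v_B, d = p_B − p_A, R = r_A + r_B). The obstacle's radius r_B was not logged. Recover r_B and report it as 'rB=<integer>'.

m = 6655
d = (-13, 4);  v_rel = (-13, -1),  |v_rel|² = 170
v_rel×d = (-13)·(4) − (-1)·(-13) = -65
since m = R²·170 − (-65)²:  R² = (4225 + 6655) / 170 = 64
R = √64 = 8  ⇒  r_B = 8 − 2 = 6

rB=6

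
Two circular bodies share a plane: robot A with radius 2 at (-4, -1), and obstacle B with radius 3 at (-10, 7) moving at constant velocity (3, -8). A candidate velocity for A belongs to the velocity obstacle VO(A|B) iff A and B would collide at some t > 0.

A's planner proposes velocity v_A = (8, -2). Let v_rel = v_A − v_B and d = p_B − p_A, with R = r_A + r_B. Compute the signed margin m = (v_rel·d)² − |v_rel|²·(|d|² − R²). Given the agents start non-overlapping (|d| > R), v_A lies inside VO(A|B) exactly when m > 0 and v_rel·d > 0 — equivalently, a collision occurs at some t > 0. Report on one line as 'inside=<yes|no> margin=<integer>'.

d = (-6, 8),  |d|² = 100;  R = 2+3 = 5,  c = 100−5² = 75
v_rel = (5, 6),  |v_rel|² = 61;  v_rel·d = (5)·(-6) + (6)·(8) = 18
61·t² − 36·t + 75 = 0  ⇒  m = 18² − 61·75 = -4251
m = -4251 < 0,  v_rel·d = 18 > 0  ⇒  outside

inside=no margin=-4251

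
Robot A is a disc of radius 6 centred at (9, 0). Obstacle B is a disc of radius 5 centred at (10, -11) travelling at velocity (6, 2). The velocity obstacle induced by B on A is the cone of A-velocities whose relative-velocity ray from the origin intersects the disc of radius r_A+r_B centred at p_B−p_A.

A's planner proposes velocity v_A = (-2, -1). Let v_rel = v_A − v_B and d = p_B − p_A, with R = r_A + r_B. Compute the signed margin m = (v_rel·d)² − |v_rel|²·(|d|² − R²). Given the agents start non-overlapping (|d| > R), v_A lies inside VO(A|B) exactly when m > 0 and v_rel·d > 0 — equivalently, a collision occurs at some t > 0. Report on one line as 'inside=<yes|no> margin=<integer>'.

d = (1, -11),  |d|² = 122;  R = 6+5 = 11,  c = 122−11² = 1
v_rel = (-8, -3),  |v_rel|² = 73;  v_rel·d = (-8)·(1) + (-3)·(-11) = 25
73·t² − 50·t + 1 = 0  ⇒  m = 25² − 73·1 = 552
m = 552 > 0,  v_rel·d = 25 > 0  ⇒  inside

inside=yes margin=552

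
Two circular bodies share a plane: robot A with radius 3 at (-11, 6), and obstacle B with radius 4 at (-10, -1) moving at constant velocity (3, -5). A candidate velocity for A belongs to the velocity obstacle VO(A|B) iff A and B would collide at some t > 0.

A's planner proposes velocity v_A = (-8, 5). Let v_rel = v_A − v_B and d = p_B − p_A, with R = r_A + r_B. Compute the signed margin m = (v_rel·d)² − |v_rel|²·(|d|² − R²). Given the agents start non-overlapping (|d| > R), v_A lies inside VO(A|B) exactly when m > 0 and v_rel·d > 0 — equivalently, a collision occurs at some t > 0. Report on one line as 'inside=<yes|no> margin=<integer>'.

d = (1, -7),  |d|² = 50;  R = 3+4 = 7,  c = 50−7² = 1
v_rel = (-11, 10),  |v_rel|² = 221;  v_rel·d = (-11)·(1) + (10)·(-7) = -81
221·t² + 162·t + 1 = 0  ⇒  m = (-81)² − 221·1 = 6340
m = 6340 > 0,  v_rel·d = -81 < 0  ⇒  outside

inside=no margin=6340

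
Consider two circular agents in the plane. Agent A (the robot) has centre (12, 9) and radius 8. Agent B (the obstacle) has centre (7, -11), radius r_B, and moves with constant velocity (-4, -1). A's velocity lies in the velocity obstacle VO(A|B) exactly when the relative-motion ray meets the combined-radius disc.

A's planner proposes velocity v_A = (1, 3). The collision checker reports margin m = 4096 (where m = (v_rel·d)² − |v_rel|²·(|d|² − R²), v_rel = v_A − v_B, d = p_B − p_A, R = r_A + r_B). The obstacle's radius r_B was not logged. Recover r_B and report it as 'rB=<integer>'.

m = 4096
d = (-5, -20);  v_rel = (5, 4),  |v_rel|² = 41
v_rel×d = (5)·(-20) − (4)·(-5) = -80
since m = R²·41 − (-80)²:  R² = (6400 + 4096) / 41 = 256
R = √256 = 16  ⇒  r_B = 16 − 8 = 8

rB=8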